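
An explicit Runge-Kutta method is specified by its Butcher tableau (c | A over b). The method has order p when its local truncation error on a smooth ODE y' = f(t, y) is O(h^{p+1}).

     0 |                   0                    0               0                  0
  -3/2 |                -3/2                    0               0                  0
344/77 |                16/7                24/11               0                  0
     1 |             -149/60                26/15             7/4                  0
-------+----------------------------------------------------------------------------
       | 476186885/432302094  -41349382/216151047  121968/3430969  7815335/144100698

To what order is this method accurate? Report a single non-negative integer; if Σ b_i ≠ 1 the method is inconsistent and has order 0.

3

b = (476186885/432302094, -41349382/216151047, 121968/3430969, 7815335/144100698)
c = (0, -3/2, 344/77, 1)
Ac = (0, 0, -36/11, 287/55)
Σ b_i: 476186885/432302094·1 + (-41349382/216151047)·1 + 121968/3430969·1 + 7815335/144100698·1 = 1 ✓
b·c: (-41349382/216151047)·(-3/2) + 121968/3430969·344/77 + 7815335/144100698·1 = 1/2 ✓
b·c²: (-41349382/216151047)·9/4 + 121968/3430969·118336/5929 + 7815335/144100698·1 = 1/3 ✓
b·Ac: 121968/3430969·(-36/11) + 7815335/144100698·287/55 = 1/6 ✓
b·c³: (-41349382/216151047)·(-27/8) + 121968/3430969·40707584/456533 + 7815335/144100698·1 = 85873827605/22191507492 ≠ 1/4 ⇒ order 3.
b·(c∘Ac): 121968/3430969·(-12384/847) + 7815335/144100698·287/55 = -4873799/20585814 ≠ 1/8
b·Ac²: 121968/3430969·54/11 + 7815335/144100698·328873/8470 = 50604594617/22191507492 ≠ 1/12
b·A²c: 7815335/144100698·(-63/11) = -2131455/6861938 ≠ 1/24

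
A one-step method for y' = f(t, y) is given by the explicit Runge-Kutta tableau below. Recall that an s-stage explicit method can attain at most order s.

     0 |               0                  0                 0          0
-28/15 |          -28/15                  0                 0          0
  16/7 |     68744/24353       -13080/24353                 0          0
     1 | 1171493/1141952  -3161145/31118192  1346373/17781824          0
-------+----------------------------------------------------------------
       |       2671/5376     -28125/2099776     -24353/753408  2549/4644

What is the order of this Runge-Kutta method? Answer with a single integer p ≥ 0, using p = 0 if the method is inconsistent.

b = (2671/5376, -28125/2099776, -24353/753408, 2549/4644)
c = (0, -28/15, 16/7, 1)
Ac = (0, 0, 3488/3479, 1849/5098)
Σ b_i: 2671/5376·1 + (-28125/2099776)·1 + (-24353/753408)·1 + 2549/4644·1 = 1 ✓
b·c: (-28125/2099776)·(-28/15) + (-24353/753408)·16/7 + 2549/4644·1 = 1/2 ✓
b·c²: (-28125/2099776)·784/225 + (-24353/753408)·256/49 + 2549/4644·1 = 1/3 ✓
b·Ac: (-24353/753408)·3488/3479 + 2549/4644·1849/5098 = 1/6 ✓
b·c³: (-28125/2099776)·(-21952/3375) + (-24353/753408)·4096/343 + 2549/4644·1 = 1/4 ✓
b·(c∘Ac): (-24353/753408)·55808/24353 + 2549/4644·1849/5098 = 1/8 ✓
b·Ac²: (-24353/753408)·(-13952/7455) + 2549/4644·1591/38235 = 1/12 ✓
b·A²c: 2549/4644·387/5098 = 1/24 ✓; 4 stages ⇒ order 4.

4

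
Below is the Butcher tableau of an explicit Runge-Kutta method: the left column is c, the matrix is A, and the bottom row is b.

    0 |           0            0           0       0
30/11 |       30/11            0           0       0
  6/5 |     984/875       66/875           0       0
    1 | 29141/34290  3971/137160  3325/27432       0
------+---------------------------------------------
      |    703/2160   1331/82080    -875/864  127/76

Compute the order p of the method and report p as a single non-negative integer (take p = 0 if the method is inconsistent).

4

b = (703/2160, 1331/82080, -875/864, 127/76)
c = (0, 30/11, 6/5, 1)
Ac = (0, 0, 36/175, 57/254)
Σ b_i: 703/2160·1 + 1331/82080·1 + (-875/864)·1 + 127/76·1 = 1 ✓
b·c: 1331/82080·30/11 + (-875/864)·6/5 + 127/76·1 = 1/2 ✓
b·c²: 1331/82080·900/121 + (-875/864)·36/25 + 127/76·1 = 1/3 ✓
b·Ac: (-875/864)·36/175 + 127/76·57/254 = 1/6 ✓
b·c³: 1331/82080·27000/1331 + (-875/864)·216/125 + 127/76·1 = 1/4 ✓
b·(c∘Ac): (-875/864)·216/875 + 127/76·57/254 = 1/8 ✓
b·Ac²: (-875/864)·216/385 + 127/76·1634/4191 = 1/12 ✓
b·A²c: 127/76·19/762 = 1/24 ✓; 4 stages ⇒ order 4.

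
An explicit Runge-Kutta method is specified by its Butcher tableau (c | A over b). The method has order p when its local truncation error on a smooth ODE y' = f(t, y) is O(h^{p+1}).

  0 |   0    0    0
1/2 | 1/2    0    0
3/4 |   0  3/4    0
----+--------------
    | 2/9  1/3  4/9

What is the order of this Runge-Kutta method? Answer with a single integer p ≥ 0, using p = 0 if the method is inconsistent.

3

b = (2/9, 1/3, 4/9)
c = (0, 1/2, 3/4)
Ac = (0, 0, 3/8)
Σ b_i: 2/9·1 + 1/3·1 + 4/9·1 = 1 ✓
b·c: 1/3·1/2 + 4/9·3/4 = 1/2 ✓
b·c²: 1/3·1/4 + 4/9·9/16 = 1/3 ✓
b·Ac: 4/9·3/8 = 1/6 ✓; 3 stages ⇒ order 3.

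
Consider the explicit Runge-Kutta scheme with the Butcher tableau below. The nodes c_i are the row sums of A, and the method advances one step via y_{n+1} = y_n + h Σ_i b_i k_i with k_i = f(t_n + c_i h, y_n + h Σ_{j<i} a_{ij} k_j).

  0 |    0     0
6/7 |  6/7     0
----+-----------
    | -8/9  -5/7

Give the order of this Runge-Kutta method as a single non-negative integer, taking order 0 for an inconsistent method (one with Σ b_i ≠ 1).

0

b = (-8/9, -5/7)
c = (0, 6/7)
Σ b_i: (-8/9)·1 + (-5/7)·1 = -101/63 ≠ 1 ⇒ order 0.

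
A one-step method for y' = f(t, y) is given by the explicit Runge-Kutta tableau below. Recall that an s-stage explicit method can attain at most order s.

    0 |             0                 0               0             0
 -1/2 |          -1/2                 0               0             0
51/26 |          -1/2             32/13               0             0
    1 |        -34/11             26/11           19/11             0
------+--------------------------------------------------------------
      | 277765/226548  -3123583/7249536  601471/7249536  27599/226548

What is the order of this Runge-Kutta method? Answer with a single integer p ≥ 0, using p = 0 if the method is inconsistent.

3

b = (277765/226548, -3123583/7249536, 601471/7249536, 27599/226548)
c = (0, -1/2, 51/26, 1)
Ac = (0, 0, -16/13, 631/286)
Σ b_i: 277765/226548·1 + (-3123583/7249536)·1 + 601471/7249536·1 + 27599/226548·1 = 1 ✓
b·c: (-3123583/7249536)·(-1/2) + 601471/7249536·51/26 + 27599/226548·1 = 1/2 ✓
b·c²: (-3123583/7249536)·1/4 + 601471/7249536·2601/676 + 27599/226548·1 = 1/3 ✓
b·Ac: 601471/7249536·(-16/13) + 27599/226548·631/286 = 1/6 ✓
b·c³: (-3123583/7249536)·(-1/8) + 601471/7249536·132651/17576 + 27599/226548·1 = 1049585/1308944 ≠ 1/4 ⇒ order 3.
b·(c∘Ac): 601471/7249536·(-408/169) + 27599/226548·631/286 = 62057/906192 ≠ 1/8
b·Ac²: 601471/7249536·8/13 + 27599/226548·53813/7436 = 305205/327236 ≠ 1/12
b·A²c: 27599/226548·(-304/143) = -14668/56637 ≠ 1/24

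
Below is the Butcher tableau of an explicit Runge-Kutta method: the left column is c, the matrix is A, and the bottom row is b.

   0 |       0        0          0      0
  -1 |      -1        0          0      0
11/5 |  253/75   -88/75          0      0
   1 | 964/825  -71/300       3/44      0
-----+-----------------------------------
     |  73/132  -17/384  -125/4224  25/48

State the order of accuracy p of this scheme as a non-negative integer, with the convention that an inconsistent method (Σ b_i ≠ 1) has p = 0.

4

b = (73/132, -17/384, -125/4224, 25/48)
c = (0, -1, 11/5, 1)
Ac = (0, 0, 88/75, 29/75)
Σ b_i: 73/132·1 + (-17/384)·1 + (-125/4224)·1 + 25/48·1 = 1 ✓
b·c: (-17/384)·(-1) + (-125/4224)·11/5 + 25/48·1 = 1/2 ✓
b·c²: (-17/384)·1 + (-125/4224)·121/25 + 25/48·1 = 1/3 ✓
b·Ac: (-125/4224)·88/75 + 25/48·29/75 = 1/6 ✓
b·c³: (-17/384)·(-1) + (-125/4224)·1331/125 + 25/48·1 = 1/4 ✓
b·(c∘Ac): (-125/4224)·968/375 + 25/48·29/75 = 1/8 ✓
b·Ac²: (-125/4224)·(-88/75) + 25/48·7/75 = 1/12 ✓
b·A²c: 25/48·2/25 = 1/24 ✓; 4 stages ⇒ order 4.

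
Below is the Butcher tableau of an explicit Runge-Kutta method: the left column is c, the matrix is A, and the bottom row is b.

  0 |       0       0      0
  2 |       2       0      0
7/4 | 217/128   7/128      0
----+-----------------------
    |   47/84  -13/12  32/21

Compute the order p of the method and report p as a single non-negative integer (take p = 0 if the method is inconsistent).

b = (47/84, -13/12, 32/21)
c = (0, 2, 7/4)
Ac = (0, 0, 7/64)
Σ b_i: 47/84·1 + (-13/12)·1 + 32/21·1 = 1 ✓
b·c: (-13/12)·2 + 32/21·7/4 = 1/2 ✓
b·c²: (-13/12)·4 + 32/21·49/16 = 1/3 ✓
b·Ac: 32/21·7/64 = 1/6 ✓; 3 stages ⇒ order 3.

3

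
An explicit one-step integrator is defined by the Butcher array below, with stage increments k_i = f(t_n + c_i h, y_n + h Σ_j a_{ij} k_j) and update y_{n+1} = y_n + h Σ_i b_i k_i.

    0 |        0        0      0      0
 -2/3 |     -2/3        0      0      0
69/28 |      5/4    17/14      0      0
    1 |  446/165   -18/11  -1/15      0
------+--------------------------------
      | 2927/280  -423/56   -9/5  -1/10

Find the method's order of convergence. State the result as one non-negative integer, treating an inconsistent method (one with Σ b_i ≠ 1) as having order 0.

2

b = (2927/280, -423/56, -9/5, -1/10)
c = (0, -2/3, 69/28, 1)
Ac = (0, 0, -17/21, 1427/1540)
Σ b_i: 2927/280·1 + (-423/56)·1 + (-9/5)·1 + (-1/10)·1 = 1 ✓
b·c: (-423/56)·(-2/3) + (-9/5)·69/28 + (-1/10)·1 = 1/2 ✓
b·c²: (-423/56)·4/9 + (-9/5)·4761/784 + (-1/10)·1 = -56401/3920 ≠ 1/3 ⇒ order 2.
b·Ac: (-9/5)·(-17/21) + (-1/10)·1427/1540 = 21013/15400 ≠ 1/6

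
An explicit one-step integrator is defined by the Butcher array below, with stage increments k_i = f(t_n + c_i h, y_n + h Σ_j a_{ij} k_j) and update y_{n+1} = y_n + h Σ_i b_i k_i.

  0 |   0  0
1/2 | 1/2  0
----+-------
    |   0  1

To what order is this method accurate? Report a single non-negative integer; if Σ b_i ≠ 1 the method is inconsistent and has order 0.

2

b = (0, 1)
c = (0, 1/2)
Σ b_i: 1·1 = 1 ✓
b·c: 1·1/2 = 1/2 ✓; 2 stages ⇒ order 2.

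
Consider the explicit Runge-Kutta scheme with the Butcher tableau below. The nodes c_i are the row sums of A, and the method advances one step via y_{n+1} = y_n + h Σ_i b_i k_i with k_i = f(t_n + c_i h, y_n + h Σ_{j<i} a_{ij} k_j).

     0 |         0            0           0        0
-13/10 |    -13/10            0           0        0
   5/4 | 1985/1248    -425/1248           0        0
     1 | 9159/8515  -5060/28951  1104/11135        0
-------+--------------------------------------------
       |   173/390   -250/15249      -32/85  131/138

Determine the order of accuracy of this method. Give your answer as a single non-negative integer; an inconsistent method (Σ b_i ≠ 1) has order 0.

4

b = (173/390, -250/15249, -32/85, 131/138)
c = (0, -13/10, 5/4, 1)
Ac = (0, 0, 85/192, 46/131)
Σ b_i: 173/390·1 + (-250/15249)·1 + (-32/85)·1 + 131/138·1 = 1 ✓
b·c: (-250/15249)·(-13/10) + (-32/85)·5/4 + 131/138·1 = 1/2 ✓
b·c²: (-250/15249)·169/100 + (-32/85)·25/16 + 131/138·1 = 1/3 ✓
b·Ac: (-32/85)·85/192 + 131/138·46/131 = 1/6 ✓
b·c³: (-250/15249)·(-2197/1000) + (-32/85)·125/64 + 131/138·1 = 1/4 ✓
b·(c∘Ac): (-32/85)·425/768 + 131/138·46/131 = 1/8 ✓
b·Ac²: (-32/85)·(-221/384) + 131/138·(-92/655) = 1/12 ✓
b·A²c: 131/138·23/524 = 1/24 ✓; 4 stages ⇒ order 4.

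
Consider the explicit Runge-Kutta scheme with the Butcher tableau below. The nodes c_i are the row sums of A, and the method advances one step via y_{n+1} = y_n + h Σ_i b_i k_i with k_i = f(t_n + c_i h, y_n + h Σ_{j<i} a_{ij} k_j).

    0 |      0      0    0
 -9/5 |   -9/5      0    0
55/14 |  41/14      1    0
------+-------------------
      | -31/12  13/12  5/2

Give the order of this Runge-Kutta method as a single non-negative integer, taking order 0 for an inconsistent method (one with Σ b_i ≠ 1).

b = (-31/12, 13/12, 5/2)
c = (0, -9/5, 55/14)
Ac = (0, 0, -9/5)
Σ b_i: (-31/12)·1 + 13/12·1 + 5/2·1 = 1 ✓
b·c: 13/12·(-9/5) + 5/2·55/14 = 551/70 ≠ 1/2 ⇒ order 1.

1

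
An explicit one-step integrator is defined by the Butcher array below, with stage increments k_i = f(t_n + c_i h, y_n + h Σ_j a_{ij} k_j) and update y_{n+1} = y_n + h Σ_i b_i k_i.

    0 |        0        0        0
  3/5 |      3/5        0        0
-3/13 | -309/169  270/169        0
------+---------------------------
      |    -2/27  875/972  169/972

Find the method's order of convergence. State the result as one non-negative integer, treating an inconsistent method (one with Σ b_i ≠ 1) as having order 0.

b = (-2/27, 875/972, 169/972)
c = (0, 3/5, -3/13)
Ac = (0, 0, 162/169)
Σ b_i: (-2/27)·1 + 875/972·1 + 169/972·1 = 1 ✓
b·c: 875/972·3/5 + 169/972·(-3/13) = 1/2 ✓
b·c²: 875/972·9/25 + 169/972·9/169 = 1/3 ✓
b·Ac: 169/972·162/169 = 1/6 ✓; 3 stages ⇒ order 3.

3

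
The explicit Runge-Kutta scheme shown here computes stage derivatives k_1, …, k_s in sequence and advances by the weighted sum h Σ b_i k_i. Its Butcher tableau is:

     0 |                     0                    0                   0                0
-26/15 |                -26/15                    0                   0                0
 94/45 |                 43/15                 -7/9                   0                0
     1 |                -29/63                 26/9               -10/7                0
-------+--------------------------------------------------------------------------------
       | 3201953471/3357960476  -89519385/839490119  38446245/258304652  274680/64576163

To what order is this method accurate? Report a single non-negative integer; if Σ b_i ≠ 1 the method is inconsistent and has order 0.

b = (3201953471/3357960476, -89519385/839490119, 38446245/258304652, 274680/64576163)
c = (0, -26/15, 94/45, 1)
Ac = (0, 0, 182/135, -7552/945)
Σ b_i: 3201953471/3357960476·1 + (-89519385/839490119)·1 + 38446245/258304652·1 + 274680/64576163·1 = 1 ✓
b·c: (-89519385/839490119)·(-26/15) + 38446245/258304652·94/45 + 274680/64576163·1 = 1/2 ✓
b·c²: (-89519385/839490119)·676/225 + 38446245/258304652·8836/2025 + 274680/64576163·1 = 1/3 ✓
b·Ac: 38446245/258304652·182/135 + 274680/64576163·(-7552/945) = 1/6 ✓
b·c³: (-89519385/839490119)·(-17576/3375) + 38446245/258304652·830584/91125 + 274680/64576163·1 = 27842110702/14529636675 ≠ 1/4 ⇒ order 3.
b·(c∘Ac): 38446245/258304652·17108/6075 + 274680/64576163·(-7552/945) = 373084613/968642445 ≠ 1/8
b·Ac²: 38446245/258304652·(-4732/2025) + 274680/64576163·34672/14175 = -980475079/2905927335 ≠ 1/12
b·A²c: 274680/64576163·(-52/27) = -1587040/193728489 ≠ 1/24

3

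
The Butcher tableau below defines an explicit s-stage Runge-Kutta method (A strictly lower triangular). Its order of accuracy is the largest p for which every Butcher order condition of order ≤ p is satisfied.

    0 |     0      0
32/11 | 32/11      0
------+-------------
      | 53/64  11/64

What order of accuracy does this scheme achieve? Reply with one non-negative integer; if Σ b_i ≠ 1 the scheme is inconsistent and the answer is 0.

b = (53/64, 11/64)
c = (0, 32/11)
Σ b_i: 53/64·1 + 11/64·1 = 1 ✓
b·c: 11/64·32/11 = 1/2 ✓; 2 stages ⇒ order 2.

2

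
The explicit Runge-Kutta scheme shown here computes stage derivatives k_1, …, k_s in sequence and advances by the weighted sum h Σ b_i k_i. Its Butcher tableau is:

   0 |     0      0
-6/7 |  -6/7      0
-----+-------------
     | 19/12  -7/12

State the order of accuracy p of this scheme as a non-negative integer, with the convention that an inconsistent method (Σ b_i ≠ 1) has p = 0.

b = (19/12, -7/12)
c = (0, -6/7)
Σ b_i: 19/12·1 + (-7/12)·1 = 1 ✓
b·c: (-7/12)·(-6/7) = 1/2 ✓; 2 stages ⇒ order 2.

2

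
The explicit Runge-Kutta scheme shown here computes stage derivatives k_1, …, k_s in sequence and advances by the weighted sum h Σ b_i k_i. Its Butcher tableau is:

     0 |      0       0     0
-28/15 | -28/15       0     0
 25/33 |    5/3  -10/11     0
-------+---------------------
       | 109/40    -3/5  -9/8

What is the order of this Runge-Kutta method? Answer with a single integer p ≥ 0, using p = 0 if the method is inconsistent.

b = (109/40, -3/5, -9/8)
c = (0, -28/15, 25/33)
Ac = (0, 0, 56/33)
Σ b_i: 109/40·1 + (-3/5)·1 + (-9/8)·1 = 1 ✓
b·c: (-3/5)·(-28/15) + (-9/8)·25/33 = 589/2200 ≠ 1/2 ⇒ order 1.

1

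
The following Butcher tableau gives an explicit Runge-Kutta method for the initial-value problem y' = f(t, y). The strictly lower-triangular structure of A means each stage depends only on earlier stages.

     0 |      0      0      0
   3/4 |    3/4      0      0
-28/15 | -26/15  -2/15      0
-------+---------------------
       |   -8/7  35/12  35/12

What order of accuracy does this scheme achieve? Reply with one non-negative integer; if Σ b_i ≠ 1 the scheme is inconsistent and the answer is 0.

b = (-8/7, 35/12, 35/12)
c = (0, 3/4, -28/15)
Ac = (0, 0, -1/10)
Σ b_i: (-8/7)·1 + 35/12·1 + 35/12·1 = 197/42 ≠ 1 ⇒ order 0.

0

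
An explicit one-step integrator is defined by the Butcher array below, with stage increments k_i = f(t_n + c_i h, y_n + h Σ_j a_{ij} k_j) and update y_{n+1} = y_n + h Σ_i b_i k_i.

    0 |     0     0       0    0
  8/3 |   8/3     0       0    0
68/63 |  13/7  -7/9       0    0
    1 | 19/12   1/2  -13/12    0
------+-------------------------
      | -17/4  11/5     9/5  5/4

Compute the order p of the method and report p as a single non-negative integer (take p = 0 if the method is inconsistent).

1

b = (-17/4, 11/5, 9/5, 5/4)
c = (0, 8/3, 68/63, 1)
Ac = (0, 0, -56/27, 31/189)
Σ b_i: (-17/4)·1 + 11/5·1 + 9/5·1 + 5/4·1 = 1 ✓
b·c: 11/5·8/3 + 9/5·68/63 + 5/4·1 = 761/84 ≠ 1/2 ⇒ order 1.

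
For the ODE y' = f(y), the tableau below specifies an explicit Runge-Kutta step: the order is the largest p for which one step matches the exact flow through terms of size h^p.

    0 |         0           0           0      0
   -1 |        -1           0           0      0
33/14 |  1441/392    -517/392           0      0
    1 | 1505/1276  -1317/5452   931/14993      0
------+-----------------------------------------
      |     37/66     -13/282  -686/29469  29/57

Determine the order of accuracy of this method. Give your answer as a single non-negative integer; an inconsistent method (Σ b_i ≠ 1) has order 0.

4

b = (37/66, -13/282, -686/29469, 29/57)
c = (0, -1, 33/14, 1)
Ac = (0, 0, 517/392, 45/116)
Σ b_i: 37/66·1 + (-13/282)·1 + (-686/29469)·1 + 29/57·1 = 1 ✓
b·c: (-13/282)·(-1) + (-686/29469)·33/14 + 29/57·1 = 1/2 ✓
b·c²: (-13/282)·1 + (-686/29469)·1089/196 + 29/57·1 = 1/3 ✓
b·Ac: (-686/29469)·517/392 + 29/57·45/116 = 1/6 ✓
b·c³: (-13/282)·(-1) + (-686/29469)·35937/2744 + 29/57·1 = 1/4 ✓
b·(c∘Ac): (-686/29469)·17061/5488 + 29/57·45/116 = 1/8 ✓
b·Ac²: (-686/29469)·(-517/392) + 29/57·3/29 = 1/12 ✓
b·A²c: 29/57·19/232 = 1/24 ✓; 4 stages ⇒ order 4.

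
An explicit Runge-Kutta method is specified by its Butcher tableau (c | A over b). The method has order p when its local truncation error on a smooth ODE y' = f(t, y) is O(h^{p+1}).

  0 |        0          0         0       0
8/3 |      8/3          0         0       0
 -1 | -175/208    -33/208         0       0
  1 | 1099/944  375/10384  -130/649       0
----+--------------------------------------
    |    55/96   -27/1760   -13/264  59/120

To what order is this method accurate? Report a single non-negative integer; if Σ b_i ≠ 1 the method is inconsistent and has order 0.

4

b = (55/96, -27/1760, -13/264, 59/120)
c = (0, 8/3, -1, 1)
Ac = (0, 0, -11/26, 35/118)
Σ b_i: 55/96·1 + (-27/1760)·1 + (-13/264)·1 + 59/120·1 = 1 ✓
b·c: (-27/1760)·8/3 + (-13/264)·(-1) + 59/120·1 = 1/2 ✓
b·c²: (-27/1760)·64/9 + (-13/264)·1 + 59/120·1 = 1/3 ✓
b·Ac: (-13/264)·(-11/26) + 59/120·35/118 = 1/6 ✓
b·c³: (-27/1760)·512/27 + (-13/264)·(-1) + 59/120·1 = 1/4 ✓
b·(c∘Ac): (-13/264)·11/26 + 59/120·35/118 = 1/8 ✓
b·Ac²: (-13/264)·(-44/39) + 59/120·10/177 = 1/12 ✓
b·A²c: 59/120·5/59 = 1/24 ✓; 4 stages ⇒ order 4.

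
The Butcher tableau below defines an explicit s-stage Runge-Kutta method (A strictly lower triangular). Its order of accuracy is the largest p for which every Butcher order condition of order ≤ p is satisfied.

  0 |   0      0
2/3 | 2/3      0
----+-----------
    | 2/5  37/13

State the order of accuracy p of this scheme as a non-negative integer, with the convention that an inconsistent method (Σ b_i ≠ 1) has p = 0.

b = (2/5, 37/13)
c = (0, 2/3)
Σ b_i: 2/5·1 + 37/13·1 = 211/65 ≠ 1 ⇒ order 0.

0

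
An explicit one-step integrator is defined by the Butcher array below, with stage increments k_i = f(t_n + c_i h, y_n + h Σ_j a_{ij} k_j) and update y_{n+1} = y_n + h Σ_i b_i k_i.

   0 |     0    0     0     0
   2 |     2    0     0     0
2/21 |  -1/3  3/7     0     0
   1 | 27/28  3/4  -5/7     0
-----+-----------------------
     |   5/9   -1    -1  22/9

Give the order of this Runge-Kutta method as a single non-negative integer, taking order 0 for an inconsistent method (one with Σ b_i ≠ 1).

b = (5/9, -1, -1, 22/9)
c = (0, 2, 2/21, 1)
Ac = (0, 0, 6/7, 421/294)
Σ b_i: 5/9·1 + (-1)·1 + (-1)·1 + 22/9·1 = 1 ✓
b·c: (-1)·2 + (-1)·2/21 + 22/9·1 = 22/63 ≠ 1/2 ⇒ order 1.

1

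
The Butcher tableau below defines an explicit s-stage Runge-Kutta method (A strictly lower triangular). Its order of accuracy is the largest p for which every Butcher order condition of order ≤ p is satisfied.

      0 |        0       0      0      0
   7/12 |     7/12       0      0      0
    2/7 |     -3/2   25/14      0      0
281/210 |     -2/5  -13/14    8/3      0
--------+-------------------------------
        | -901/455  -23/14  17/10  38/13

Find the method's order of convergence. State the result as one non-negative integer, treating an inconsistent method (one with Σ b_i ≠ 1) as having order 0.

b = (-901/455, -23/14, 17/10, 38/13)
c = (0, 7/12, 2/7, 281/210)
Ac = (0, 0, 25/24, 37/168)
Σ b_i: (-901/455)·1 + (-23/14)·1 + 17/10·1 + 38/13·1 = 1 ✓
b·c: (-23/14)·7/12 + 17/10·2/7 + 38/13·281/210 = 12517/3640 ≠ 1/2 ⇒ order 1.

1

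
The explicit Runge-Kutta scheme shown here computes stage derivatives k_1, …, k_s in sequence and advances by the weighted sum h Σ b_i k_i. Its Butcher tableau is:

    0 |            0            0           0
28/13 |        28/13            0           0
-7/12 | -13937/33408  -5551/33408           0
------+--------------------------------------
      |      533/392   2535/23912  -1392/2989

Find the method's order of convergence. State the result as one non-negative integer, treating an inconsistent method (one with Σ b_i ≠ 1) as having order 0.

3

b = (533/392, 2535/23912, -1392/2989)
c = (0, 28/13, -7/12)
Ac = (0, 0, -2989/8352)
Σ b_i: 533/392·1 + 2535/23912·1 + (-1392/2989)·1 = 1 ✓
b·c: 2535/23912·28/13 + (-1392/2989)·(-7/12) = 1/2 ✓
b·c²: 2535/23912·784/169 + (-1392/2989)·49/144 = 1/3 ✓
b·Ac: (-1392/2989)·(-2989/8352) = 1/6 ✓; 3 stages ⇒ order 3.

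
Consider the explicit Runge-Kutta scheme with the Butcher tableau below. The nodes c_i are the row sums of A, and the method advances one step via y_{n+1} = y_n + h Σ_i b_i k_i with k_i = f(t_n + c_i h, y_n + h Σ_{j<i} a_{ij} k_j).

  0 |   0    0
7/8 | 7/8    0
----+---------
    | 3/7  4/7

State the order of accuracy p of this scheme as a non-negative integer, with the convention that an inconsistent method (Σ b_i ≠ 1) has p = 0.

b = (3/7, 4/7)
c = (0, 7/8)
Σ b_i: 3/7·1 + 4/7·1 = 1 ✓
b·c: 4/7·7/8 = 1/2 ✓; 2 stages ⇒ order 2.

2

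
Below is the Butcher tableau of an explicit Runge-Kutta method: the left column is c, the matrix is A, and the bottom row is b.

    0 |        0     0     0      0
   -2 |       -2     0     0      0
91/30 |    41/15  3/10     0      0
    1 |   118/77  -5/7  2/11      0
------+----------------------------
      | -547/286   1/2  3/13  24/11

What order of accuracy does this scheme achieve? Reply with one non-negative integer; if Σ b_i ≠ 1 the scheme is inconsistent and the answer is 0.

b = (-547/286, 1/2, 3/13, 24/11)
c = (0, -2, 91/30, 1)
Ac = (0, 0, -3/5, 2287/1155)
Σ b_i: (-547/286)·1 + 1/2·1 + 3/13·1 + 24/11·1 = 1 ✓
b·c: 1/2·(-2) + 3/13·91/30 + 24/11·1 = 207/110 ≠ 1/2 ⇒ order 1.

1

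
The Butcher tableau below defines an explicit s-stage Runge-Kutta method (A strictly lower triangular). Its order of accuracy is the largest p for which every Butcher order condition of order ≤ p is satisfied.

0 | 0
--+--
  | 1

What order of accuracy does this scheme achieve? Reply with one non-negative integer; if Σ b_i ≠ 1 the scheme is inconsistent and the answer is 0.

1

b = (1)
c = (0)
Σ b_i: 1·1 = 1 ✓; 1 stage ⇒ order 1.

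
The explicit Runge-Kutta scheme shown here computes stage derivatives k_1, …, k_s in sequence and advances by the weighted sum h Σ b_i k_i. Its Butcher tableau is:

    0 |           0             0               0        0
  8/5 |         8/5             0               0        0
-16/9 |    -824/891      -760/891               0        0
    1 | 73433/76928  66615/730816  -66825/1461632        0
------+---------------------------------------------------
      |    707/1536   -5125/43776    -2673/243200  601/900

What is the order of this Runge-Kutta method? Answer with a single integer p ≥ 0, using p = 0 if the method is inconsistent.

4

b = (707/1536, -5125/43776, -2673/243200, 601/900)
c = (0, 8/5, -16/9, 1)
Ac = (0, 0, -1216/891, 273/1202)
Σ b_i: 707/1536·1 + (-5125/43776)·1 + (-2673/243200)·1 + 601/900·1 = 1 ✓
b·c: (-5125/43776)·8/5 + (-2673/243200)·(-16/9) + 601/900·1 = 1/2 ✓
b·c²: (-5125/43776)·64/25 + (-2673/243200)·256/81 + 601/900·1 = 1/3 ✓
b·Ac: (-2673/243200)·(-1216/891) + 601/900·273/1202 = 1/6 ✓
b·c³: (-5125/43776)·512/125 + (-2673/243200)·(-4096/729) + 601/900·1 = 1/4 ✓
b·(c∘Ac): (-2673/243200)·19456/8019 + 601/900·273/1202 = 1/8 ✓
b·Ac²: (-2673/243200)·(-9728/4455) + 601/900·267/3005 = 1/12 ✓
b·A²c: 601/900·75/1202 = 1/24 ✓; 4 stages ⇒ order 4.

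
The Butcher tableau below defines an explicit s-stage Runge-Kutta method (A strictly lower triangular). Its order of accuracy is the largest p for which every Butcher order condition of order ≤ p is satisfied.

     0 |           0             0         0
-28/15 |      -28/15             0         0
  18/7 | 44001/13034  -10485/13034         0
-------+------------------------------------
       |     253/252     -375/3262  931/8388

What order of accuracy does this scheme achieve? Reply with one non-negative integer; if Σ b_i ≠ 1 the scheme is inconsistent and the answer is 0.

3

b = (253/252, -375/3262, 931/8388)
c = (0, -28/15, 18/7)
Ac = (0, 0, 1398/931)
Σ b_i: 253/252·1 + (-375/3262)·1 + 931/8388·1 = 1 ✓
b·c: (-375/3262)·(-28/15) + 931/8388·18/7 = 1/2 ✓
b·c²: (-375/3262)·784/225 + 931/8388·324/49 = 1/3 ✓
b·Ac: 931/8388·1398/931 = 1/6 ✓; 3 stages ⇒ order 3.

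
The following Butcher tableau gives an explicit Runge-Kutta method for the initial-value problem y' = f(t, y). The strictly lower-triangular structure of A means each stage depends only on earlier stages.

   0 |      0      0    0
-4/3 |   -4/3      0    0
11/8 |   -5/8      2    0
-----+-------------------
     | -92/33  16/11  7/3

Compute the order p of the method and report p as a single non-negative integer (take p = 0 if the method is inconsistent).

1

b = (-92/33, 16/11, 7/3)
c = (0, -4/3, 11/8)
Ac = (0, 0, -8/3)
Σ b_i: (-92/33)·1 + 16/11·1 + 7/3·1 = 1 ✓
b·c: 16/11·(-4/3) + 7/3·11/8 = 335/264 ≠ 1/2 ⇒ order 1.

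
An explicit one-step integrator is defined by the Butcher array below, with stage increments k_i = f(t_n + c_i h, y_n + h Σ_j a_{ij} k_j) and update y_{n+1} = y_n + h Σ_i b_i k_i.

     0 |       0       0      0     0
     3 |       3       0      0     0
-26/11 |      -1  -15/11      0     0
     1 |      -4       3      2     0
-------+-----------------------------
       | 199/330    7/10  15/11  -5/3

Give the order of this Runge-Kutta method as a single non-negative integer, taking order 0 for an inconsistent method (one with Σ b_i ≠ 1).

1

b = (199/330, 7/10, 15/11, -5/3)
c = (0, 3, -26/11, 1)
Ac = (0, 0, -45/11, 47/11)
Σ b_i: 199/330·1 + 7/10·1 + 15/11·1 + (-5/3)·1 = 1 ✓
b·c: 7/10·3 + 15/11·(-26/11) + (-5/3)·1 = -10127/3630 ≠ 1/2 ⇒ order 1.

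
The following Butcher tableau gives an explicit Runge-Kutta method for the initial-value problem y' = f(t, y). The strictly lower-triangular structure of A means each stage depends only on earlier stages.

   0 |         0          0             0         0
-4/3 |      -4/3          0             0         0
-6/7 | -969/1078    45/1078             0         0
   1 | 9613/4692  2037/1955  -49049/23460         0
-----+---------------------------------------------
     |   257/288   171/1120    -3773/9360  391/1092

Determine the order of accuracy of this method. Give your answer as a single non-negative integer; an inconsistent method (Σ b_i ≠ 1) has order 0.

4

b = (257/288, 171/1120, -3773/9360, 391/1092)
c = (0, -4/3, -6/7, 1)
Ac = (0, 0, -30/539, 315/782)
Σ b_i: 257/288·1 + 171/1120·1 + (-3773/9360)·1 + 391/1092·1 = 1 ✓
b·c: 171/1120·(-4/3) + (-3773/9360)·(-6/7) + 391/1092·1 = 1/2 ✓
b·c²: 171/1120·16/9 + (-3773/9360)·36/49 + 391/1092·1 = 1/3 ✓
b·Ac: (-3773/9360)·(-30/539) + 391/1092·315/782 = 1/6 ✓
b·c³: 171/1120·(-64/27) + (-3773/9360)·(-216/343) + 391/1092·1 = 1/4 ✓
b·(c∘Ac): (-3773/9360)·180/3773 + 391/1092·315/782 = 1/8 ✓
b·Ac²: (-3773/9360)·40/539 + 391/1092·371/1173 = 1/12 ✓
b·A²c: 391/1092·91/782 = 1/24 ✓; 4 stages ⇒ order 4.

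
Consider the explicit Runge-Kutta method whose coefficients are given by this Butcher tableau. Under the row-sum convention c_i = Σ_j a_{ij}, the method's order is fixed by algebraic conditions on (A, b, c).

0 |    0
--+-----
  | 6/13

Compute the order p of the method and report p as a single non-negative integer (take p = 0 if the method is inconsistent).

0

b = (6/13)
c = (0)
Σ b_i: 6/13·1 = 6/13 ≠ 1 ⇒ order 0.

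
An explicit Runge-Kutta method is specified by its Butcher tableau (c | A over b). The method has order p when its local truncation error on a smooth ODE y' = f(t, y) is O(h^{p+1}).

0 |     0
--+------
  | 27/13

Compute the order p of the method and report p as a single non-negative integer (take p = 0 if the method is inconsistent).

0

b = (27/13)
c = (0)
Σ b_i: 27/13·1 = 27/13 ≠ 1 ⇒ order 0.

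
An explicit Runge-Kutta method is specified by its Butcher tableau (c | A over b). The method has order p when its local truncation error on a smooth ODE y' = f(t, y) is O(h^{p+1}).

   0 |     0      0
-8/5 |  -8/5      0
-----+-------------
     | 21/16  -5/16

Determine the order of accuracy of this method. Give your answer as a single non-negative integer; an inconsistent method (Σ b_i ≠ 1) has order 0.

b = (21/16, -5/16)
c = (0, -8/5)
Σ b_i: 21/16·1 + (-5/16)·1 = 1 ✓
b·c: (-5/16)·(-8/5) = 1/2 ✓; 2 stages ⇒ order 2.

2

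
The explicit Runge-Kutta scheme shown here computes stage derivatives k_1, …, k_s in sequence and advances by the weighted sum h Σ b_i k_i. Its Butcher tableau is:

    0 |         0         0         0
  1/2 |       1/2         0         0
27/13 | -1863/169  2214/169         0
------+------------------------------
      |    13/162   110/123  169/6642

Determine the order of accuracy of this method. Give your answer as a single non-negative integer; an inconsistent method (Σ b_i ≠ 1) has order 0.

b = (13/162, 110/123, 169/6642)
c = (0, 1/2, 27/13)
Ac = (0, 0, 1107/169)
Σ b_i: 13/162·1 + 110/123·1 + 169/6642·1 = 1 ✓
b·c: 110/123·1/2 + 169/6642·27/13 = 1/2 ✓
b·c²: 110/123·1/4 + 169/6642·729/169 = 1/3 ✓
b·Ac: 169/6642·1107/169 = 1/6 ✓; 3 stages ⇒ order 3.

3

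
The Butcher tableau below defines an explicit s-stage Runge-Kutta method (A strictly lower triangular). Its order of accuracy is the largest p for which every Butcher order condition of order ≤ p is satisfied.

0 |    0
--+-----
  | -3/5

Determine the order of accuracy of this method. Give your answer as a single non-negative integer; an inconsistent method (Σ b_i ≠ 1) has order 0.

0

b = (-3/5)
c = (0)
Σ b_i: (-3/5)·1 = -3/5 ≠ 1 ⇒ order 0.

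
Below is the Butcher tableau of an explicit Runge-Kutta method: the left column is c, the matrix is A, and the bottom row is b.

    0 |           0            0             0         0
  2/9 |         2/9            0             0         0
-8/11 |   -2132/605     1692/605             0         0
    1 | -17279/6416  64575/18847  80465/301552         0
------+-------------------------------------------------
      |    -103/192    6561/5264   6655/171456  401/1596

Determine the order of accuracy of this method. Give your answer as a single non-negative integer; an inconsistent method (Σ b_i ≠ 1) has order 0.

4

b = (-103/192, 6561/5264, 6655/171456, 401/1596)
c = (0, 2/9, -8/11, 1)
Ac = (0, 0, 376/605, 455/802)
Σ b_i: (-103/192)·1 + 6561/5264·1 + 6655/171456·1 + 401/1596·1 = 1 ✓
b·c: 6561/5264·2/9 + 6655/171456·(-8/11) + 401/1596·1 = 1/2 ✓
b·c²: 6561/5264·4/81 + 6655/171456·64/121 + 401/1596·1 = 1/3 ✓
b·Ac: 6655/171456·376/605 + 401/1596·455/802 = 1/6 ✓
b·c³: 6561/5264·8/729 + 6655/171456·(-512/1331) + 401/1596·1 = 1/4 ✓
b·(c∘Ac): 6655/171456·(-3008/6655) + 401/1596·455/802 = 1/8 ✓
b·Ac²: 6655/171456·752/5445 + 401/1596·1120/3609 = 1/12 ✓
b·A²c: 401/1596·133/802 = 1/24 ✓; 4 stages ⇒ order 4.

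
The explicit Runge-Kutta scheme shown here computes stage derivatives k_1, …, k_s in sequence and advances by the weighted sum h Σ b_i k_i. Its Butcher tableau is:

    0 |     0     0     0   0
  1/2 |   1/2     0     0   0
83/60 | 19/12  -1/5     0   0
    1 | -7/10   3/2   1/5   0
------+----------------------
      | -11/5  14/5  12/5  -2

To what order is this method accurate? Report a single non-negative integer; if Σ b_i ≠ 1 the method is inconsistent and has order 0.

1

b = (-11/5, 14/5, 12/5, -2)
c = (0, 1/2, 83/60, 1)
Ac = (0, 0, -1/10, 77/75)
Σ b_i: (-11/5)·1 + 14/5·1 + 12/5·1 + (-2)·1 = 1 ✓
b·c: 14/5·1/2 + 12/5·83/60 + (-2)·1 = 68/25 ≠ 1/2 ⇒ order 1.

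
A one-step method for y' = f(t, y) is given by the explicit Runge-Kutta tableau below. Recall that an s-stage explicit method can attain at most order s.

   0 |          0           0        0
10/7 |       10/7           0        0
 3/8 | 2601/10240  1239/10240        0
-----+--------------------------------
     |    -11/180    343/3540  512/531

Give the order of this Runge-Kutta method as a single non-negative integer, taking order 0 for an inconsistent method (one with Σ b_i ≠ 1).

b = (-11/180, 343/3540, 512/531)
c = (0, 10/7, 3/8)
Ac = (0, 0, 177/1024)
Σ b_i: (-11/180)·1 + 343/3540·1 + 512/531·1 = 1 ✓
b·c: 343/3540·10/7 + 512/531·3/8 = 1/2 ✓
b·c²: 343/3540·100/49 + 512/531·9/64 = 1/3 ✓
b·Ac: 512/531·177/1024 = 1/6 ✓; 3 stages ⇒ order 3.

3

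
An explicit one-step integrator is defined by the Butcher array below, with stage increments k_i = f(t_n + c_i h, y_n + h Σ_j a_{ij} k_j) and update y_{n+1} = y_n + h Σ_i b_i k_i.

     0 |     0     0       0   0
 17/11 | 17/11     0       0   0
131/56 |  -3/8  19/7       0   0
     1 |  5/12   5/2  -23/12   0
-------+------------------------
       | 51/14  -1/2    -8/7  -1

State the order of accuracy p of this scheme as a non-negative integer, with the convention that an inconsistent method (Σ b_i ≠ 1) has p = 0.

b = (51/14, -1/2, -8/7, -1)
c = (0, 17/11, 131/56, 1)
Ac = (0, 0, 323/77, -4583/7392)
Σ b_i: 51/14·1 + (-1/2)·1 + (-8/7)·1 + (-1)·1 = 1 ✓
b·c: (-1/2)·17/11 + (-8/7)·131/56 + (-1)·1 = -4793/1078 ≠ 1/2 ⇒ order 1.

1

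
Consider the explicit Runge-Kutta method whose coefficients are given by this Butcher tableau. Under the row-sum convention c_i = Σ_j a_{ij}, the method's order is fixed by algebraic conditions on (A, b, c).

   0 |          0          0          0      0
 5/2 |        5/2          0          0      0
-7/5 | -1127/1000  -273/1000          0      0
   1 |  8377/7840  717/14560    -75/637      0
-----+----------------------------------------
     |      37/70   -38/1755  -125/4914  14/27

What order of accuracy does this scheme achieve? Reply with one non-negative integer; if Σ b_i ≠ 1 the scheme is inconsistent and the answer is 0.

b = (37/70, -38/1755, -125/4914, 14/27)
c = (0, 5/2, -7/5, 1)
Ac = (0, 0, -273/400, 129/448)
Σ b_i: 37/70·1 + (-38/1755)·1 + (-125/4914)·1 + 14/27·1 = 1 ✓
b·c: (-38/1755)·5/2 + (-125/4914)·(-7/5) + 14/27·1 = 1/2 ✓
b·c²: (-38/1755)·25/4 + (-125/4914)·49/25 + 14/27·1 = 1/3 ✓
b·Ac: (-125/4914)·(-273/400) + 14/27·129/448 = 1/6 ✓
b·c³: (-38/1755)·125/8 + (-125/4914)·(-343/125) + 14/27·1 = 1/4 ✓
b·(c∘Ac): (-125/4914)·1911/2000 + 14/27·129/448 = 1/8 ✓
b·Ac²: (-125/4914)·(-273/160) + 14/27·69/896 = 1/12 ✓
b·A²c: 14/27·9/112 = 1/24 ✓; 4 stages ⇒ order 4.

4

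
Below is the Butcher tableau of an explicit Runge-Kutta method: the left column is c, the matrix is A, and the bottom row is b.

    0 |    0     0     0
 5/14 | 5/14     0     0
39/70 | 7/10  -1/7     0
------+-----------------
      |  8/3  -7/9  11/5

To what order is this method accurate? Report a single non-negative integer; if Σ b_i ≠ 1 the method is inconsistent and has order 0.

b = (8/3, -7/9, 11/5)
c = (0, 5/14, 39/70)
Ac = (0, 0, -5/98)
Σ b_i: 8/3·1 + (-7/9)·1 + 11/5·1 = 184/45 ≠ 1 ⇒ order 0.

0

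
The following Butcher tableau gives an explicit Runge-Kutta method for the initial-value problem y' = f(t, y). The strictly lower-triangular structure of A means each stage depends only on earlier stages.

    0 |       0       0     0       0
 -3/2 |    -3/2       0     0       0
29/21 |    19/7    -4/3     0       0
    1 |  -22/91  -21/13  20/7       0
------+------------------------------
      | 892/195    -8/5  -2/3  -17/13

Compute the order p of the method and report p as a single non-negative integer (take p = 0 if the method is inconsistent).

1

b = (892/195, -8/5, -2/3, -17/13)
c = (0, -3/2, 29/21, 1)
Ac = (0, 0, 2, 24341/3822)
Σ b_i: 892/195·1 + (-8/5)·1 + (-2/3)·1 + (-17/13)·1 = 1 ✓
b·c: (-8/5)·(-3/2) + (-2/3)·29/21 + (-17/13)·1 = 703/4095 ≠ 1/2 ⇒ order 1.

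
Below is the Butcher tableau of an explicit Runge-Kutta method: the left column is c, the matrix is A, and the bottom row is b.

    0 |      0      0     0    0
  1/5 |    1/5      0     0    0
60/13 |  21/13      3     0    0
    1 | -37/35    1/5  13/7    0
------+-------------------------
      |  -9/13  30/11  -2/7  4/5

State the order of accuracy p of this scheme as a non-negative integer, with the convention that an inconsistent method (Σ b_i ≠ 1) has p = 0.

0

b = (-9/13, 30/11, -2/7, 4/5)
c = (0, 1/5, 60/13, 1)
Ac = (0, 0, 3/5, 1507/175)
Σ b_i: (-9/13)·1 + 30/11·1 + (-2/7)·1 + 4/5·1 = 12759/5005 ≠ 1 ⇒ order 0.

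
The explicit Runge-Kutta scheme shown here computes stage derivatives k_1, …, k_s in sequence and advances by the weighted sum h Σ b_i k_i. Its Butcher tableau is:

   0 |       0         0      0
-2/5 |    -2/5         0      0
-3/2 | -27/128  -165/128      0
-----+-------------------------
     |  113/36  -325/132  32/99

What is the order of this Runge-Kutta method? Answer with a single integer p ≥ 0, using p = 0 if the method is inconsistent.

3

b = (113/36, -325/132, 32/99)
c = (0, -2/5, -3/2)
Ac = (0, 0, 33/64)
Σ b_i: 113/36·1 + (-325/132)·1 + 32/99·1 = 1 ✓
b·c: (-325/132)·(-2/5) + 32/99·(-3/2) = 1/2 ✓
b·c²: (-325/132)·4/25 + 32/99·9/4 = 1/3 ✓
b·Ac: 32/99·33/64 = 1/6 ✓; 3 stages ⇒ order 3.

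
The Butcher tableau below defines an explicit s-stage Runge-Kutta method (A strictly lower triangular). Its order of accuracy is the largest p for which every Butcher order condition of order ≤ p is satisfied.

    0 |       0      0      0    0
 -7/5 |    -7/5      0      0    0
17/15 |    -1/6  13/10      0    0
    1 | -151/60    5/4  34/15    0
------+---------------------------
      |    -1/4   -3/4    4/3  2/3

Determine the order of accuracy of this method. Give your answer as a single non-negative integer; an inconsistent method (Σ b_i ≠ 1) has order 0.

b = (-1/4, -3/4, 4/3, 2/3)
c = (0, -7/5, 17/15, 1)
Ac = (0, 0, -91/50, 737/900)
Σ b_i: (-1/4)·1 + (-3/4)·1 + 4/3·1 + 2/3·1 = 1 ✓
b·c: (-3/4)·(-7/5) + 4/3·17/15 + 2/3·1 = 581/180 ≠ 1/2 ⇒ order 1.

1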